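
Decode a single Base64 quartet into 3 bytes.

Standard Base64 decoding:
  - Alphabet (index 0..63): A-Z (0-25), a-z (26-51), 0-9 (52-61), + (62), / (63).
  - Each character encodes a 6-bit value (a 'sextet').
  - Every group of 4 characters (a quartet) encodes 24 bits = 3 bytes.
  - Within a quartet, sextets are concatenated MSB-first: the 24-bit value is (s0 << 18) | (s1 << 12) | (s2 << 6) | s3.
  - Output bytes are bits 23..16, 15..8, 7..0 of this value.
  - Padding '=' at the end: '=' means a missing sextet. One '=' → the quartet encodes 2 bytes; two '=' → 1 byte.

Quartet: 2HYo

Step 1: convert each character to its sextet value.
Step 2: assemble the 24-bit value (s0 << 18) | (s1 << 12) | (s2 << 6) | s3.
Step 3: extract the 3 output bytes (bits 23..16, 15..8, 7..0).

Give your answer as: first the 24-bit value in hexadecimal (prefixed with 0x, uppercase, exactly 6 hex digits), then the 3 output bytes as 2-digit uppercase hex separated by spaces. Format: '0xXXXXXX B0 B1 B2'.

Sextets: 2=54, H=7, Y=24, o=40
24-bit: (54<<18) | (7<<12) | (24<<6) | 40
      = 0xD80000 | 0x007000 | 0x000600 | 0x000028
      = 0xD87628
Bytes: (v>>16)&0xFF=D8, (v>>8)&0xFF=76, v&0xFF=28

Answer: 0xD87628 D8 76 28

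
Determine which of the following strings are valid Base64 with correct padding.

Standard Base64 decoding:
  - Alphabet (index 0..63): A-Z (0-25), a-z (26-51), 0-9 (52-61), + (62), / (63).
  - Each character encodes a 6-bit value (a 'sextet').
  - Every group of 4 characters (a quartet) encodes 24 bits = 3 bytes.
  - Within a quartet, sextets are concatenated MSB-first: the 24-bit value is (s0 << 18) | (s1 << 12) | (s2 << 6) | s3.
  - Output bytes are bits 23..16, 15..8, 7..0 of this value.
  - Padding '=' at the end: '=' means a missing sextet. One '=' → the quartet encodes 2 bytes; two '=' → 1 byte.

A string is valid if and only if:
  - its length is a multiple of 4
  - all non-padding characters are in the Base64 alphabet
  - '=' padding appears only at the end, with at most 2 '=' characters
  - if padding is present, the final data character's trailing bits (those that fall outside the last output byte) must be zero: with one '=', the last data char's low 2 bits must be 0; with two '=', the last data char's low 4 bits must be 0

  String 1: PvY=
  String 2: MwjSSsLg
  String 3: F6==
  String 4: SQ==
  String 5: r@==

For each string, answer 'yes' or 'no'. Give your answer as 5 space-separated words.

Answer: yes yes no yes no

Derivation:
String 1: 'PvY=' → valid
String 2: 'MwjSSsLg' → valid
String 3: 'F6==' → invalid (bad trailing bits)
String 4: 'SQ==' → valid
String 5: 'r@==' → invalid (bad char(s): ['@'])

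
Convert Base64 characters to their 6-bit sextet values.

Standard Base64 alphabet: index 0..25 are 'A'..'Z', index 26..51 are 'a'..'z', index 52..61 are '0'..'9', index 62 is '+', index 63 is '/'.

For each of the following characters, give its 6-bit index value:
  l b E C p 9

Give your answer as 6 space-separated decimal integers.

'l': a..z range, 26 + ord('l') − ord('a') = 37
'b': a..z range, 26 + ord('b') − ord('a') = 27
'E': A..Z range, ord('E') − ord('A') = 4
'C': A..Z range, ord('C') − ord('A') = 2
'p': a..z range, 26 + ord('p') − ord('a') = 41
'9': 0..9 range, 52 + ord('9') − ord('0') = 61

Answer: 37 27 4 2 41 61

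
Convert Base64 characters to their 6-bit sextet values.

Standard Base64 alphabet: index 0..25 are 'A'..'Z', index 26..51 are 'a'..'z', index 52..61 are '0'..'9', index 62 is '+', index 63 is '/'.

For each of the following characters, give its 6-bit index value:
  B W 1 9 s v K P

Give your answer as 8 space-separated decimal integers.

Answer: 1 22 53 61 44 47 10 15

Derivation:
'B': A..Z range, ord('B') − ord('A') = 1
'W': A..Z range, ord('W') − ord('A') = 22
'1': 0..9 range, 52 + ord('1') − ord('0') = 53
'9': 0..9 range, 52 + ord('9') − ord('0') = 61
's': a..z range, 26 + ord('s') − ord('a') = 44
'v': a..z range, 26 + ord('v') − ord('a') = 47
'K': A..Z range, ord('K') − ord('A') = 10
'P': A..Z range, ord('P') − ord('A') = 15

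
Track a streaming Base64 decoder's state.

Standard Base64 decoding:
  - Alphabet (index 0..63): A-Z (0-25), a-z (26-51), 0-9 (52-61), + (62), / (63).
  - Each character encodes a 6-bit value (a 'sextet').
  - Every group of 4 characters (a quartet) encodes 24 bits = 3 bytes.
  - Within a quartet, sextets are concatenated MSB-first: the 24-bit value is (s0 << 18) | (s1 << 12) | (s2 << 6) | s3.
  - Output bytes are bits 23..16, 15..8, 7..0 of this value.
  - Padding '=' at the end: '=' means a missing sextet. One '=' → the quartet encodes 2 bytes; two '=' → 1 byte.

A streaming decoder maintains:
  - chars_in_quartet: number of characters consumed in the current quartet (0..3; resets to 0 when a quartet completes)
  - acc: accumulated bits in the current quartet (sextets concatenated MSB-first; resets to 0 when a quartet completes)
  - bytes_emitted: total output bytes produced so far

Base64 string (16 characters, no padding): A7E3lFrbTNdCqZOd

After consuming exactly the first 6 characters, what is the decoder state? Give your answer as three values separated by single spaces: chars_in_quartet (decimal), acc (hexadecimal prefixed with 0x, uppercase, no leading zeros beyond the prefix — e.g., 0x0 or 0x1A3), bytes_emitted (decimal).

Answer: 2 0x945 3

Derivation:
After char 0 ('A'=0): chars_in_quartet=1 acc=0x0 bytes_emitted=0
After char 1 ('7'=59): chars_in_quartet=2 acc=0x3B bytes_emitted=0
After char 2 ('E'=4): chars_in_quartet=3 acc=0xEC4 bytes_emitted=0
After char 3 ('3'=55): chars_in_quartet=4 acc=0x3B137 -> emit 03 B1 37, reset; bytes_emitted=3
After char 4 ('l'=37): chars_in_quartet=1 acc=0x25 bytes_emitted=3
After char 5 ('F'=5): chars_in_quartet=2 acc=0x945 bytes_emitted=3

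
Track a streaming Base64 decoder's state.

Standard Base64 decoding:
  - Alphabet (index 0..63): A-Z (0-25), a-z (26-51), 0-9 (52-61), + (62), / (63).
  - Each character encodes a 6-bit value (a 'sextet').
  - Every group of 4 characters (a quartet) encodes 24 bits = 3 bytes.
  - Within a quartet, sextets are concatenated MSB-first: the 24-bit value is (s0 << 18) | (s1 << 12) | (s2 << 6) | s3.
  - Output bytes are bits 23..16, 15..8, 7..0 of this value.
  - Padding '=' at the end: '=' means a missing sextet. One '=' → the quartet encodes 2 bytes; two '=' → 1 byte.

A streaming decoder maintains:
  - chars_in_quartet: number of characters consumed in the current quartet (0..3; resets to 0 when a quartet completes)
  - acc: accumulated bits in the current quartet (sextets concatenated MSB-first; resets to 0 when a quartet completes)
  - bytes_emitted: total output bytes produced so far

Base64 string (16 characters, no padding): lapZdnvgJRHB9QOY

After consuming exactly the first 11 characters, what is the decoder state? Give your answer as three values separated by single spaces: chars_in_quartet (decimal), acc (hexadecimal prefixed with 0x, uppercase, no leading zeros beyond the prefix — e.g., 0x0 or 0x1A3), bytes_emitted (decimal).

Answer: 3 0x9447 6

Derivation:
After char 0 ('l'=37): chars_in_quartet=1 acc=0x25 bytes_emitted=0
After char 1 ('a'=26): chars_in_quartet=2 acc=0x95A bytes_emitted=0
After char 2 ('p'=41): chars_in_quartet=3 acc=0x256A9 bytes_emitted=0
After char 3 ('Z'=25): chars_in_quartet=4 acc=0x95AA59 -> emit 95 AA 59, reset; bytes_emitted=3
After char 4 ('d'=29): chars_in_quartet=1 acc=0x1D bytes_emitted=3
After char 5 ('n'=39): chars_in_quartet=2 acc=0x767 bytes_emitted=3
After char 6 ('v'=47): chars_in_quartet=3 acc=0x1D9EF bytes_emitted=3
After char 7 ('g'=32): chars_in_quartet=4 acc=0x767BE0 -> emit 76 7B E0, reset; bytes_emitted=6
After char 8 ('J'=9): chars_in_quartet=1 acc=0x9 bytes_emitted=6
After char 9 ('R'=17): chars_in_quartet=2 acc=0x251 bytes_emitted=6
After char 10 ('H'=7): chars_in_quartet=3 acc=0x9447 bytes_emitted=6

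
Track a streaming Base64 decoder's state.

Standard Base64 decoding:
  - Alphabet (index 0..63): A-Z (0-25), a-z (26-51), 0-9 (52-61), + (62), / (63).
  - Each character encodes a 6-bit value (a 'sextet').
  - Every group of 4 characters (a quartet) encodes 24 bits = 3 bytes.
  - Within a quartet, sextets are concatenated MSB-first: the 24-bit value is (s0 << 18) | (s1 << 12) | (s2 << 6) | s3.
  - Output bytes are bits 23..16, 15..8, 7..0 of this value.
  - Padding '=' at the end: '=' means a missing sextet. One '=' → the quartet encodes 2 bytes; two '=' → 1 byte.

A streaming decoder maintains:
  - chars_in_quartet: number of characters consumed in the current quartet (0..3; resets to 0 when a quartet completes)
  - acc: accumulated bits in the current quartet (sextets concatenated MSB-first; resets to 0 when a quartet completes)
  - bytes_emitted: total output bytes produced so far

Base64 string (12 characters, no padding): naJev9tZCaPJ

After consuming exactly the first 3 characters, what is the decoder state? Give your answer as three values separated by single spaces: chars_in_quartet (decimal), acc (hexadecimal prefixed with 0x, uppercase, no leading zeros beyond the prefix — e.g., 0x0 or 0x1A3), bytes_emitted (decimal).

Answer: 3 0x27689 0

Derivation:
After char 0 ('n'=39): chars_in_quartet=1 acc=0x27 bytes_emitted=0
After char 1 ('a'=26): chars_in_quartet=2 acc=0x9DA bytes_emitted=0
After char 2 ('J'=9): chars_in_quartet=3 acc=0x27689 bytes_emitted=0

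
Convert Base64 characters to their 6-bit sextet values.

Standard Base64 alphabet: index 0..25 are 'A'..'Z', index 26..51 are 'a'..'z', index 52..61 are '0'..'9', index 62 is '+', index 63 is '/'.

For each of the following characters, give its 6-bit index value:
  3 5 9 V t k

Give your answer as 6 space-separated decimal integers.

'3': 0..9 range, 52 + ord('3') − ord('0') = 55
'5': 0..9 range, 52 + ord('5') − ord('0') = 57
'9': 0..9 range, 52 + ord('9') − ord('0') = 61
'V': A..Z range, ord('V') − ord('A') = 21
't': a..z range, 26 + ord('t') − ord('a') = 45
'k': a..z range, 26 + ord('k') − ord('a') = 36

Answer: 55 57 61 21 45 36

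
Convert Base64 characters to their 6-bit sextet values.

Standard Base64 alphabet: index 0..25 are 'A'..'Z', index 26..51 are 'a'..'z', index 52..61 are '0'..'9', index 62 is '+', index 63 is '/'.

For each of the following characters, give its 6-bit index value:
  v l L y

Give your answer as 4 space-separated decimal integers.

Answer: 47 37 11 50

Derivation:
'v': a..z range, 26 + ord('v') − ord('a') = 47
'l': a..z range, 26 + ord('l') − ord('a') = 37
'L': A..Z range, ord('L') − ord('A') = 11
'y': a..z range, 26 + ord('y') − ord('a') = 50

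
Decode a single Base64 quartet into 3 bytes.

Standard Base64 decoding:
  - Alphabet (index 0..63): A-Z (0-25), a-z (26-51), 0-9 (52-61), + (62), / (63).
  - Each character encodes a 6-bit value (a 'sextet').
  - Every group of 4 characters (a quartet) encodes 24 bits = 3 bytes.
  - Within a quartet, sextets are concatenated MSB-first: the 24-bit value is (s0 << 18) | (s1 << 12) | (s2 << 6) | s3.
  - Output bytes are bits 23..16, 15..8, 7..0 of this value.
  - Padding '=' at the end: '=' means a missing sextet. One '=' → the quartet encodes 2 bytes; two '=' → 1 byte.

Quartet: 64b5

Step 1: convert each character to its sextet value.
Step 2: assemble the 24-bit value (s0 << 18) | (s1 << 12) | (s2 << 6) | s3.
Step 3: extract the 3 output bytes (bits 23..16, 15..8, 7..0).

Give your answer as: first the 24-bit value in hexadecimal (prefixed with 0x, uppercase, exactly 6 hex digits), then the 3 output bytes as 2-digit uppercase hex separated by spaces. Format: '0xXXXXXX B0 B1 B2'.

Answer: 0xEB86F9 EB 86 F9

Derivation:
Sextets: 6=58, 4=56, b=27, 5=57
24-bit: (58<<18) | (56<<12) | (27<<6) | 57
      = 0xE80000 | 0x038000 | 0x0006C0 | 0x000039
      = 0xEB86F9
Bytes: (v>>16)&0xFF=EB, (v>>8)&0xFF=86, v&0xFF=F9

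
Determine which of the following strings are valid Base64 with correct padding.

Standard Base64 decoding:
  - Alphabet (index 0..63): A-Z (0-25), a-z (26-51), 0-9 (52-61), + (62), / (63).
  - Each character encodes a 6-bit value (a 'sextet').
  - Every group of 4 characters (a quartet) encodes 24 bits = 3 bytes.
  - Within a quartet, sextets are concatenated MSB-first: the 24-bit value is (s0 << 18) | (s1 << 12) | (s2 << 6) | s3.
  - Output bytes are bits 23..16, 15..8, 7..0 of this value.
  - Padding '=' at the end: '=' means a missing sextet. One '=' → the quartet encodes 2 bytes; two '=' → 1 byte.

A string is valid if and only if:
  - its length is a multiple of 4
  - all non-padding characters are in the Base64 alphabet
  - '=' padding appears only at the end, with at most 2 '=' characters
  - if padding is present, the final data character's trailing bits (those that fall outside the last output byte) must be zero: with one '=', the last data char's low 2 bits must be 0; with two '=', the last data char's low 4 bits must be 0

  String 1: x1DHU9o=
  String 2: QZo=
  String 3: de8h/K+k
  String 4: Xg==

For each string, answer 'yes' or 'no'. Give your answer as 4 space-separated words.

String 1: 'x1DHU9o=' → valid
String 2: 'QZo=' → valid
String 3: 'de8h/K+k' → valid
String 4: 'Xg==' → valid

Answer: yes yes yes yes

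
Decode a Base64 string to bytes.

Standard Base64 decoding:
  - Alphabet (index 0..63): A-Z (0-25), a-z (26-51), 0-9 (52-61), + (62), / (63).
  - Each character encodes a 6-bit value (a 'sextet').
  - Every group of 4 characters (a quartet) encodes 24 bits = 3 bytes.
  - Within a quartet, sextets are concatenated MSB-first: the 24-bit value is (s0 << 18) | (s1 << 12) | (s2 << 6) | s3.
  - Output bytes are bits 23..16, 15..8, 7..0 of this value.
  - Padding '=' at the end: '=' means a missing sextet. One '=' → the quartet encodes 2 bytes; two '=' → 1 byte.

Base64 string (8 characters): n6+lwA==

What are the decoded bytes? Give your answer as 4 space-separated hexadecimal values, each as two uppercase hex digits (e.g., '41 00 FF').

Answer: 9F AF A5 C0

Derivation:
After char 0 ('n'=39): chars_in_quartet=1 acc=0x27 bytes_emitted=0
After char 1 ('6'=58): chars_in_quartet=2 acc=0x9FA bytes_emitted=0
After char 2 ('+'=62): chars_in_quartet=3 acc=0x27EBE bytes_emitted=0
After char 3 ('l'=37): chars_in_quartet=4 acc=0x9FAFA5 -> emit 9F AF A5, reset; bytes_emitted=3
After char 4 ('w'=48): chars_in_quartet=1 acc=0x30 bytes_emitted=3
After char 5 ('A'=0): chars_in_quartet=2 acc=0xC00 bytes_emitted=3
Padding '==': partial quartet acc=0xC00 -> emit C0; bytes_emitted=4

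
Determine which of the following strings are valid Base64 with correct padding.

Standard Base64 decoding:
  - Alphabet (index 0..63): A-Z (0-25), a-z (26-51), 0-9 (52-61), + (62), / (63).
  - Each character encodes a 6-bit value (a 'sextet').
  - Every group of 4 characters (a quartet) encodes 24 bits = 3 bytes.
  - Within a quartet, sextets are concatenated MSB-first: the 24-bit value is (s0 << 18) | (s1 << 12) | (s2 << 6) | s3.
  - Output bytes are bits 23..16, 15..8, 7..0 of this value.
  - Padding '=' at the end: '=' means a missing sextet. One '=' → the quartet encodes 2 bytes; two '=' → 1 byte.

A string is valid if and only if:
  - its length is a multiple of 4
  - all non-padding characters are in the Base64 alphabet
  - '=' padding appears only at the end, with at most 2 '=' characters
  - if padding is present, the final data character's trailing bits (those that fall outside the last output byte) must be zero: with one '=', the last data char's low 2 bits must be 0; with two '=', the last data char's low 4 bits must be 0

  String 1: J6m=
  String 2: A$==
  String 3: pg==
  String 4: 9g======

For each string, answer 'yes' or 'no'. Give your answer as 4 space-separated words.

Answer: no no yes no

Derivation:
String 1: 'J6m=' → invalid (bad trailing bits)
String 2: 'A$==' → invalid (bad char(s): ['$'])
String 3: 'pg==' → valid
String 4: '9g======' → invalid (6 pad chars (max 2))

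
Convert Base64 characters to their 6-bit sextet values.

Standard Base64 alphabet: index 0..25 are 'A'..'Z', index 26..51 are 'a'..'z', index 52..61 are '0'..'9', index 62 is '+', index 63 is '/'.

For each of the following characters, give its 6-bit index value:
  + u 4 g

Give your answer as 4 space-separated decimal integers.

'+': index 62
'u': a..z range, 26 + ord('u') − ord('a') = 46
'4': 0..9 range, 52 + ord('4') − ord('0') = 56
'g': a..z range, 26 + ord('g') − ord('a') = 32

Answer: 62 46 56 32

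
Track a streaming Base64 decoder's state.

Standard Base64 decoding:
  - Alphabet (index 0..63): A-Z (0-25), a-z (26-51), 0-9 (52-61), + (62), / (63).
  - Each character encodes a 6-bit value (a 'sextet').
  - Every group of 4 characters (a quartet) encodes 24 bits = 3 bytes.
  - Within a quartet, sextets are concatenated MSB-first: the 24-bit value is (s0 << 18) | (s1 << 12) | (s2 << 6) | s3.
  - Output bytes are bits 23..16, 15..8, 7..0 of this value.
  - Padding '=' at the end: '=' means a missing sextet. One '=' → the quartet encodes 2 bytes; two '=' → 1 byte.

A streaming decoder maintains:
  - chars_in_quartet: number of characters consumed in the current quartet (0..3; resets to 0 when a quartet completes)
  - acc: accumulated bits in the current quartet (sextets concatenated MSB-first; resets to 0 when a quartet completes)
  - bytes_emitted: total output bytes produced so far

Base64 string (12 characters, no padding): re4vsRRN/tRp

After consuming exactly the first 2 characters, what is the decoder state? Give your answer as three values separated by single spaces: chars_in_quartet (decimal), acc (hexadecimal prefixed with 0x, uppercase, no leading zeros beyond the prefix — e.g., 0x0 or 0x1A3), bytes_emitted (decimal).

Answer: 2 0xADE 0

Derivation:
After char 0 ('r'=43): chars_in_quartet=1 acc=0x2B bytes_emitted=0
After char 1 ('e'=30): chars_in_quartet=2 acc=0xADE bytes_emitted=0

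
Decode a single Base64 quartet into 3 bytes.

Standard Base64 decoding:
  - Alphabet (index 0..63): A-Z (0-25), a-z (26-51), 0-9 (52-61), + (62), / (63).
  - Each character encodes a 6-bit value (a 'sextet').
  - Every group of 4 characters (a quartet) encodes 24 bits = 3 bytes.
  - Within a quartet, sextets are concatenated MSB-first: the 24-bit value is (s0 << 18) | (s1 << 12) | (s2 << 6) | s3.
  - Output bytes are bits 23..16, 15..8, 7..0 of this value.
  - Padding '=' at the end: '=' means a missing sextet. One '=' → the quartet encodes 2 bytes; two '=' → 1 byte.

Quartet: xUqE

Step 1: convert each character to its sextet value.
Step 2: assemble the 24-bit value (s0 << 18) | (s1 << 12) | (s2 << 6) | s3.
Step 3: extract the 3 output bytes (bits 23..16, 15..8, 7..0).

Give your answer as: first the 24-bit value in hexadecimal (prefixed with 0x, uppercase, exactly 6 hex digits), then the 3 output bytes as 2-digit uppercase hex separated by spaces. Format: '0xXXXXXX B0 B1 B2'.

Sextets: x=49, U=20, q=42, E=4
24-bit: (49<<18) | (20<<12) | (42<<6) | 4
      = 0xC40000 | 0x014000 | 0x000A80 | 0x000004
      = 0xC54A84
Bytes: (v>>16)&0xFF=C5, (v>>8)&0xFF=4A, v&0xFF=84

Answer: 0xC54A84 C5 4A 84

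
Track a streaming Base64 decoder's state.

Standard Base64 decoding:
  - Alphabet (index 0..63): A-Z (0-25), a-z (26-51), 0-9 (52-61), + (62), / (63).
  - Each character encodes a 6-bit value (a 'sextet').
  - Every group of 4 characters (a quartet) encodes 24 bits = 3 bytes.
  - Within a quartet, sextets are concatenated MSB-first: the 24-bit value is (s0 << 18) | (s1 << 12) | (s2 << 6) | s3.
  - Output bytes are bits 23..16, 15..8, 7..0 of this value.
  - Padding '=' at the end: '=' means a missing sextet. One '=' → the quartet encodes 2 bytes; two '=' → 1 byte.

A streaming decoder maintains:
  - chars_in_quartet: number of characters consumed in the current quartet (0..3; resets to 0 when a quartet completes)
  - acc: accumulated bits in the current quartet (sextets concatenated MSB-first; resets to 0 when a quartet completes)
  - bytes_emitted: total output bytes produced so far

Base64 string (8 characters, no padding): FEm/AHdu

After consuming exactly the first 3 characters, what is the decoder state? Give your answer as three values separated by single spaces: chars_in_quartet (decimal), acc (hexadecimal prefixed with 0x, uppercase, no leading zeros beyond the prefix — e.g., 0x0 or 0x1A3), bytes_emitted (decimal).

After char 0 ('F'=5): chars_in_quartet=1 acc=0x5 bytes_emitted=0
After char 1 ('E'=4): chars_in_quartet=2 acc=0x144 bytes_emitted=0
After char 2 ('m'=38): chars_in_quartet=3 acc=0x5126 bytes_emitted=0

Answer: 3 0x5126 0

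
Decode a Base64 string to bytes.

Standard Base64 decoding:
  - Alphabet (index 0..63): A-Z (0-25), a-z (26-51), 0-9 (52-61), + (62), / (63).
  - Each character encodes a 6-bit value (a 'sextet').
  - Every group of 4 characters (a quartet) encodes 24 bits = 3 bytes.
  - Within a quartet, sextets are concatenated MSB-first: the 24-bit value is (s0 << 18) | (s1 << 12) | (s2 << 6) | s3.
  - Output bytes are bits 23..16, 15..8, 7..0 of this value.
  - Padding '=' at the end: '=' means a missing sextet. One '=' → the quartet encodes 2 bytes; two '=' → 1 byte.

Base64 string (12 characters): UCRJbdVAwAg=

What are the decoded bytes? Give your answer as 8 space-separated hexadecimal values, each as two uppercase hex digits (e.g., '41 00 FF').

After char 0 ('U'=20): chars_in_quartet=1 acc=0x14 bytes_emitted=0
After char 1 ('C'=2): chars_in_quartet=2 acc=0x502 bytes_emitted=0
After char 2 ('R'=17): chars_in_quartet=3 acc=0x14091 bytes_emitted=0
After char 3 ('J'=9): chars_in_quartet=4 acc=0x502449 -> emit 50 24 49, reset; bytes_emitted=3
After char 4 ('b'=27): chars_in_quartet=1 acc=0x1B bytes_emitted=3
After char 5 ('d'=29): chars_in_quartet=2 acc=0x6DD bytes_emitted=3
After char 6 ('V'=21): chars_in_quartet=3 acc=0x1B755 bytes_emitted=3
After char 7 ('A'=0): chars_in_quartet=4 acc=0x6DD540 -> emit 6D D5 40, reset; bytes_emitted=6
After char 8 ('w'=48): chars_in_quartet=1 acc=0x30 bytes_emitted=6
After char 9 ('A'=0): chars_in_quartet=2 acc=0xC00 bytes_emitted=6
After char 10 ('g'=32): chars_in_quartet=3 acc=0x30020 bytes_emitted=6
Padding '=': partial quartet acc=0x30020 -> emit C0 08; bytes_emitted=8

Answer: 50 24 49 6D D5 40 C0 08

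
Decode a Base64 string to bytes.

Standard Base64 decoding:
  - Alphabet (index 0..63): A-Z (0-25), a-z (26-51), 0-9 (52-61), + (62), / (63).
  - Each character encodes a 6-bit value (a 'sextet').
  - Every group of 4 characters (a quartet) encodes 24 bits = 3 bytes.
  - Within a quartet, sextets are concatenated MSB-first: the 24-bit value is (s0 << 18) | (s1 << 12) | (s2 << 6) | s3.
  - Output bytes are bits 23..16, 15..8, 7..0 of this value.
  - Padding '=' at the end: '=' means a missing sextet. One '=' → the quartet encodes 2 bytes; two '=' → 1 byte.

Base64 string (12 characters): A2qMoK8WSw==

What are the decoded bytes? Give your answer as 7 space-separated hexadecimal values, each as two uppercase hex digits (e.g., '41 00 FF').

Answer: 03 6A 8C A0 AF 16 4B

Derivation:
After char 0 ('A'=0): chars_in_quartet=1 acc=0x0 bytes_emitted=0
After char 1 ('2'=54): chars_in_quartet=2 acc=0x36 bytes_emitted=0
After char 2 ('q'=42): chars_in_quartet=3 acc=0xDAA bytes_emitted=0
After char 3 ('M'=12): chars_in_quartet=4 acc=0x36A8C -> emit 03 6A 8C, reset; bytes_emitted=3
After char 4 ('o'=40): chars_in_quartet=1 acc=0x28 bytes_emitted=3
After char 5 ('K'=10): chars_in_quartet=2 acc=0xA0A bytes_emitted=3
After char 6 ('8'=60): chars_in_quartet=3 acc=0x282BC bytes_emitted=3
After char 7 ('W'=22): chars_in_quartet=4 acc=0xA0AF16 -> emit A0 AF 16, reset; bytes_emitted=6
After char 8 ('S'=18): chars_in_quartet=1 acc=0x12 bytes_emitted=6
After char 9 ('w'=48): chars_in_quartet=2 acc=0x4B0 bytes_emitted=6
Padding '==': partial quartet acc=0x4B0 -> emit 4B; bytes_emitted=7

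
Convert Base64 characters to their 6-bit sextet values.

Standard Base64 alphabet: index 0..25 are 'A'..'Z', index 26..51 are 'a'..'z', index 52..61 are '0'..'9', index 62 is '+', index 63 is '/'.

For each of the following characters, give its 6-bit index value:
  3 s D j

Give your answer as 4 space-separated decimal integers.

Answer: 55 44 3 35

Derivation:
'3': 0..9 range, 52 + ord('3') − ord('0') = 55
's': a..z range, 26 + ord('s') − ord('a') = 44
'D': A..Z range, ord('D') − ord('A') = 3
'j': a..z range, 26 + ord('j') − ord('a') = 35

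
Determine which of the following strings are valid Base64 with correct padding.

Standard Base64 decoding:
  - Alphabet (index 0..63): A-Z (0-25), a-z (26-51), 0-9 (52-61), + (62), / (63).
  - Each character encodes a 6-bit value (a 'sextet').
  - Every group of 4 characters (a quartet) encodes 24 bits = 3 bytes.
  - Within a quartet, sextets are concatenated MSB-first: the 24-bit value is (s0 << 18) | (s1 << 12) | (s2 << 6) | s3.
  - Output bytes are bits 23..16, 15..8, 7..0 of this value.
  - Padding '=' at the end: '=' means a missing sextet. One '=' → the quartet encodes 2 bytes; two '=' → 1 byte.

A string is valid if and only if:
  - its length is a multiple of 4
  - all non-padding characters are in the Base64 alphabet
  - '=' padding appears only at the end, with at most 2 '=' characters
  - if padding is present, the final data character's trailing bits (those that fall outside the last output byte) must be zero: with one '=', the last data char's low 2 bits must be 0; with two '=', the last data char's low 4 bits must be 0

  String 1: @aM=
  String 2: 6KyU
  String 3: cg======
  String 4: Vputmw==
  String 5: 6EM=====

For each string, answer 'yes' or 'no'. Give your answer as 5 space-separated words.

String 1: '@aM=' → invalid (bad char(s): ['@'])
String 2: '6KyU' → valid
String 3: 'cg======' → invalid (6 pad chars (max 2))
String 4: 'Vputmw==' → valid
String 5: '6EM=====' → invalid (5 pad chars (max 2))

Answer: no yes no yes no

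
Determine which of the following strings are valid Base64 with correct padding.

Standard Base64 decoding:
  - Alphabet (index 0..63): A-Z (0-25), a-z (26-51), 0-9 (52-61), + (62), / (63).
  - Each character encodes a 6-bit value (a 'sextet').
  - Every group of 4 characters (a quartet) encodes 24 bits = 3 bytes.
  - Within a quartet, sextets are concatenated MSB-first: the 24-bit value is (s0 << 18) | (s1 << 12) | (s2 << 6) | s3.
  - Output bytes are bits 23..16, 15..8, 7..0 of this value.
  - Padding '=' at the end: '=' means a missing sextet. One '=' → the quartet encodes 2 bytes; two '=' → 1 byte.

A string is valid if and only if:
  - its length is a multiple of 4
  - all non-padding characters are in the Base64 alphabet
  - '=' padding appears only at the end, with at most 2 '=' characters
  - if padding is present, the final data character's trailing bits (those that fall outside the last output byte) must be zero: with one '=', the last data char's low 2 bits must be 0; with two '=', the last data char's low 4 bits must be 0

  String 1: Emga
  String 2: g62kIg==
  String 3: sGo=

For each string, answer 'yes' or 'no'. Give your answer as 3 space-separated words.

Answer: yes yes yes

Derivation:
String 1: 'Emga' → valid
String 2: 'g62kIg==' → valid
String 3: 'sGo=' → valid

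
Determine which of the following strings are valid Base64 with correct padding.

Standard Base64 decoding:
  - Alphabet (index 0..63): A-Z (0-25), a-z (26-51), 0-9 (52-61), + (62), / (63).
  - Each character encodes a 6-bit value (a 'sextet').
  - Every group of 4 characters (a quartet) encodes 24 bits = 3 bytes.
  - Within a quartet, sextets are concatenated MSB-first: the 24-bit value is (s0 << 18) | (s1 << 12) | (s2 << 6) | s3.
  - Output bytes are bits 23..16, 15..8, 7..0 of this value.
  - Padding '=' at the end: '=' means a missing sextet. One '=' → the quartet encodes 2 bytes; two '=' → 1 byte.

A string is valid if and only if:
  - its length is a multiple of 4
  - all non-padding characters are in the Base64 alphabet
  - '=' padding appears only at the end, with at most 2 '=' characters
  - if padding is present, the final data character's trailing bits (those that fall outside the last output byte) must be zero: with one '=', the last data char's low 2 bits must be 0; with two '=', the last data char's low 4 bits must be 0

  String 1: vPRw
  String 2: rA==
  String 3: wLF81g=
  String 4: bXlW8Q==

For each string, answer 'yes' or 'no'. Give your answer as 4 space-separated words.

String 1: 'vPRw' → valid
String 2: 'rA==' → valid
String 3: 'wLF81g=' → invalid (len=7 not mult of 4)
String 4: 'bXlW8Q==' → valid

Answer: yes yes no yes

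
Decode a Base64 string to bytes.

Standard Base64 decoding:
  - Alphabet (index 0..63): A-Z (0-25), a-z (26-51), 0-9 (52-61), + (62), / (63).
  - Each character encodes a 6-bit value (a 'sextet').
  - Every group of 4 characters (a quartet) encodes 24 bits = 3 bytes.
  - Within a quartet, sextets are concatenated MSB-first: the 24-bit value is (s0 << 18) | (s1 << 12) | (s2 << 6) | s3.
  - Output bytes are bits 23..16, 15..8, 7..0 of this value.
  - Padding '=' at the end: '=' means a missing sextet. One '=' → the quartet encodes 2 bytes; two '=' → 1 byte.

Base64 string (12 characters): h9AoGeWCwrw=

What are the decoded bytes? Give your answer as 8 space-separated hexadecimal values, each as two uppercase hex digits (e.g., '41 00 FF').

After char 0 ('h'=33): chars_in_quartet=1 acc=0x21 bytes_emitted=0
After char 1 ('9'=61): chars_in_quartet=2 acc=0x87D bytes_emitted=0
After char 2 ('A'=0): chars_in_quartet=3 acc=0x21F40 bytes_emitted=0
After char 3 ('o'=40): chars_in_quartet=4 acc=0x87D028 -> emit 87 D0 28, reset; bytes_emitted=3
After char 4 ('G'=6): chars_in_quartet=1 acc=0x6 bytes_emitted=3
After char 5 ('e'=30): chars_in_quartet=2 acc=0x19E bytes_emitted=3
After char 6 ('W'=22): chars_in_quartet=3 acc=0x6796 bytes_emitted=3
After char 7 ('C'=2): chars_in_quartet=4 acc=0x19E582 -> emit 19 E5 82, reset; bytes_emitted=6
After char 8 ('w'=48): chars_in_quartet=1 acc=0x30 bytes_emitted=6
After char 9 ('r'=43): chars_in_quartet=2 acc=0xC2B bytes_emitted=6
After char 10 ('w'=48): chars_in_quartet=3 acc=0x30AF0 bytes_emitted=6
Padding '=': partial quartet acc=0x30AF0 -> emit C2 BC; bytes_emitted=8

Answer: 87 D0 28 19 E5 82 C2 BC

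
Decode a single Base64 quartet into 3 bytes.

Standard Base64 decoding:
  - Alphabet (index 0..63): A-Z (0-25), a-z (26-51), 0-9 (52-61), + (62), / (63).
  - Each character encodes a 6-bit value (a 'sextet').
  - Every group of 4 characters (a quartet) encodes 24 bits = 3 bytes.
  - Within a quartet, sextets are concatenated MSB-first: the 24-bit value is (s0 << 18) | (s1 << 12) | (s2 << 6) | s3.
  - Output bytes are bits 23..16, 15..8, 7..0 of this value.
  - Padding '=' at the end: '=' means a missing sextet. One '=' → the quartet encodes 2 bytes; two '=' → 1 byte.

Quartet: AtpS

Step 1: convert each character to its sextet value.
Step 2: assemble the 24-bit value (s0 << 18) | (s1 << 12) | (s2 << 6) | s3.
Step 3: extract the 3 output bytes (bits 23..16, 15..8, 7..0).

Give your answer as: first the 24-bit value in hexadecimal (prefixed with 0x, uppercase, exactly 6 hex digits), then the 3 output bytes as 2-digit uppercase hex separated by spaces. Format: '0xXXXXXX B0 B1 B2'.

Sextets: A=0, t=45, p=41, S=18
24-bit: (0<<18) | (45<<12) | (41<<6) | 18
      = 0x000000 | 0x02D000 | 0x000A40 | 0x000012
      = 0x02DA52
Bytes: (v>>16)&0xFF=02, (v>>8)&0xFF=DA, v&0xFF=52

Answer: 0x02DA52 02 DA 52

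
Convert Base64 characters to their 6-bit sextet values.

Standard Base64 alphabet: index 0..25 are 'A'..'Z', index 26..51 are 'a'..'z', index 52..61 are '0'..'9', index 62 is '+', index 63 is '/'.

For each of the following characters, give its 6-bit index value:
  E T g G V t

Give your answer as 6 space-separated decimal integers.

'E': A..Z range, ord('E') − ord('A') = 4
'T': A..Z range, ord('T') − ord('A') = 19
'g': a..z range, 26 + ord('g') − ord('a') = 32
'G': A..Z range, ord('G') − ord('A') = 6
'V': A..Z range, ord('V') − ord('A') = 21
't': a..z range, 26 + ord('t') − ord('a') = 45

Answer: 4 19 32 6 21 45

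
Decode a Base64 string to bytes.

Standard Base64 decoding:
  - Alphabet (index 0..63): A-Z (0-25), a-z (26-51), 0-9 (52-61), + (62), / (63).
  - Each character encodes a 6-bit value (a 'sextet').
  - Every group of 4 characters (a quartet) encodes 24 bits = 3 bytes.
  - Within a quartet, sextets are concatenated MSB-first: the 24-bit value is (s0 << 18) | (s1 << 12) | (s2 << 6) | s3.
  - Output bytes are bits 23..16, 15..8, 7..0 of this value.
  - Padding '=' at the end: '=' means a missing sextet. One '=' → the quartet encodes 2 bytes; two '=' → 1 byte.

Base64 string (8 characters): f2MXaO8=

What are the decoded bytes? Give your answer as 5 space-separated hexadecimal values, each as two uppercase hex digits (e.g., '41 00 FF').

Answer: 7F 63 17 68 EF

Derivation:
After char 0 ('f'=31): chars_in_quartet=1 acc=0x1F bytes_emitted=0
After char 1 ('2'=54): chars_in_quartet=2 acc=0x7F6 bytes_emitted=0
After char 2 ('M'=12): chars_in_quartet=3 acc=0x1FD8C bytes_emitted=0
After char 3 ('X'=23): chars_in_quartet=4 acc=0x7F6317 -> emit 7F 63 17, reset; bytes_emitted=3
After char 4 ('a'=26): chars_in_quartet=1 acc=0x1A bytes_emitted=3
After char 5 ('O'=14): chars_in_quartet=2 acc=0x68E bytes_emitted=3
After char 6 ('8'=60): chars_in_quartet=3 acc=0x1A3BC bytes_emitted=3
Padding '=': partial quartet acc=0x1A3BC -> emit 68 EF; bytes_emitted=5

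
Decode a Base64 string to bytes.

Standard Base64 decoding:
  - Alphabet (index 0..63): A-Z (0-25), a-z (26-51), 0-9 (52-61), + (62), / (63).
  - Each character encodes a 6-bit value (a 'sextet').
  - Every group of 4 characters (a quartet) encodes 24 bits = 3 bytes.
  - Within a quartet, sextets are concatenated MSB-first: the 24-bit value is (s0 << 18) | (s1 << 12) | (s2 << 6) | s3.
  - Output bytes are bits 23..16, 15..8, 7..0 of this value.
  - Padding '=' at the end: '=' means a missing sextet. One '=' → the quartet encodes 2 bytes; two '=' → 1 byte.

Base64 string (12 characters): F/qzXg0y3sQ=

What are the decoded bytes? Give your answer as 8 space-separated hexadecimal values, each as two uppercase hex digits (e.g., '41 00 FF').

Answer: 17 FA B3 5E 0D 32 DE C4

Derivation:
After char 0 ('F'=5): chars_in_quartet=1 acc=0x5 bytes_emitted=0
After char 1 ('/'=63): chars_in_quartet=2 acc=0x17F bytes_emitted=0
After char 2 ('q'=42): chars_in_quartet=3 acc=0x5FEA bytes_emitted=0
After char 3 ('z'=51): chars_in_quartet=4 acc=0x17FAB3 -> emit 17 FA B3, reset; bytes_emitted=3
After char 4 ('X'=23): chars_in_quartet=1 acc=0x17 bytes_emitted=3
After char 5 ('g'=32): chars_in_quartet=2 acc=0x5E0 bytes_emitted=3
After char 6 ('0'=52): chars_in_quartet=3 acc=0x17834 bytes_emitted=3
After char 7 ('y'=50): chars_in_quartet=4 acc=0x5E0D32 -> emit 5E 0D 32, reset; bytes_emitted=6
After char 8 ('3'=55): chars_in_quartet=1 acc=0x37 bytes_emitted=6
After char 9 ('s'=44): chars_in_quartet=2 acc=0xDEC bytes_emitted=6
After char 10 ('Q'=16): chars_in_quartet=3 acc=0x37B10 bytes_emitted=6
Padding '=': partial quartet acc=0x37B10 -> emit DE C4; bytes_emitted=8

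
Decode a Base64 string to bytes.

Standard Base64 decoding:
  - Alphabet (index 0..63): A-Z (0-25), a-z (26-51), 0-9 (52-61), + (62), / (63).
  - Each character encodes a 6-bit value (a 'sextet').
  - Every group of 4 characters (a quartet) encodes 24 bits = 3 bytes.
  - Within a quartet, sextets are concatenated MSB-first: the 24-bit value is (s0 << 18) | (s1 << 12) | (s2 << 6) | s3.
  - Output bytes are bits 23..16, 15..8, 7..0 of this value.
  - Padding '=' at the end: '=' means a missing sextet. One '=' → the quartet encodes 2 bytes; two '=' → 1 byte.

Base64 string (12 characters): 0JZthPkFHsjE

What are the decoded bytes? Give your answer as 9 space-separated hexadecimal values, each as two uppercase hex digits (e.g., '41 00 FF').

Answer: D0 96 6D 84 F9 05 1E C8 C4

Derivation:
After char 0 ('0'=52): chars_in_quartet=1 acc=0x34 bytes_emitted=0
After char 1 ('J'=9): chars_in_quartet=2 acc=0xD09 bytes_emitted=0
After char 2 ('Z'=25): chars_in_quartet=3 acc=0x34259 bytes_emitted=0
After char 3 ('t'=45): chars_in_quartet=4 acc=0xD0966D -> emit D0 96 6D, reset; bytes_emitted=3
After char 4 ('h'=33): chars_in_quartet=1 acc=0x21 bytes_emitted=3
After char 5 ('P'=15): chars_in_quartet=2 acc=0x84F bytes_emitted=3
After char 6 ('k'=36): chars_in_quartet=3 acc=0x213E4 bytes_emitted=3
After char 7 ('F'=5): chars_in_quartet=4 acc=0x84F905 -> emit 84 F9 05, reset; bytes_emitted=6
After char 8 ('H'=7): chars_in_quartet=1 acc=0x7 bytes_emitted=6
After char 9 ('s'=44): chars_in_quartet=2 acc=0x1EC bytes_emitted=6
After char 10 ('j'=35): chars_in_quartet=3 acc=0x7B23 bytes_emitted=6
After char 11 ('E'=4): chars_in_quartet=4 acc=0x1EC8C4 -> emit 1E C8 C4, reset; bytes_emitted=9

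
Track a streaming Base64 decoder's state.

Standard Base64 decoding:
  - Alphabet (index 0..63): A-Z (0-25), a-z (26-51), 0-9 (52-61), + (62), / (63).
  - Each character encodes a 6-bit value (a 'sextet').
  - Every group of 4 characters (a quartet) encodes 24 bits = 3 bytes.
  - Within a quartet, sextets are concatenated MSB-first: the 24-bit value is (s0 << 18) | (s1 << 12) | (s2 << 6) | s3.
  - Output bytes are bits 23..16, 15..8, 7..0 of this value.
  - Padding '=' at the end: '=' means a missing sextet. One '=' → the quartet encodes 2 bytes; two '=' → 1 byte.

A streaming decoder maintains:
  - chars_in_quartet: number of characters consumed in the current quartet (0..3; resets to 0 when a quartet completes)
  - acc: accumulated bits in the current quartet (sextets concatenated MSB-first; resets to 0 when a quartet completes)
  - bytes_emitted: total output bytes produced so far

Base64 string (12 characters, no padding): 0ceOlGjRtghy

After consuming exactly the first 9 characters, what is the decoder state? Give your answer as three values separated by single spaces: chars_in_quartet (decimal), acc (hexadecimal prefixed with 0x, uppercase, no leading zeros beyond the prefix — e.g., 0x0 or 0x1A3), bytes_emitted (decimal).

Answer: 1 0x2D 6

Derivation:
After char 0 ('0'=52): chars_in_quartet=1 acc=0x34 bytes_emitted=0
After char 1 ('c'=28): chars_in_quartet=2 acc=0xD1C bytes_emitted=0
After char 2 ('e'=30): chars_in_quartet=3 acc=0x3471E bytes_emitted=0
After char 3 ('O'=14): chars_in_quartet=4 acc=0xD1C78E -> emit D1 C7 8E, reset; bytes_emitted=3
After char 4 ('l'=37): chars_in_quartet=1 acc=0x25 bytes_emitted=3
After char 5 ('G'=6): chars_in_quartet=2 acc=0x946 bytes_emitted=3
After char 6 ('j'=35): chars_in_quartet=3 acc=0x251A3 bytes_emitted=3
After char 7 ('R'=17): chars_in_quartet=4 acc=0x9468D1 -> emit 94 68 D1, reset; bytes_emitted=6
After char 8 ('t'=45): chars_in_quartet=1 acc=0x2D bytes_emitted=6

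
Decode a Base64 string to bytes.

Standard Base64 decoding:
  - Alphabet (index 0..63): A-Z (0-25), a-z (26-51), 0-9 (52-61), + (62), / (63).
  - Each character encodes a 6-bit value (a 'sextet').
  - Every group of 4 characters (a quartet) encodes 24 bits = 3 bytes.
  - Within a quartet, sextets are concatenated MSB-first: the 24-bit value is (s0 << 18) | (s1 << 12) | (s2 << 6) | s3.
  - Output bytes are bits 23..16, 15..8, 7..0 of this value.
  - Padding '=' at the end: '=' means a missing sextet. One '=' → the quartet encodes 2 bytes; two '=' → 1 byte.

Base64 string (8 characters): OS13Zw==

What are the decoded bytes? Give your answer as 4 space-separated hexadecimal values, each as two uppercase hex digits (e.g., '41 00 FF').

Answer: 39 2D 77 67

Derivation:
After char 0 ('O'=14): chars_in_quartet=1 acc=0xE bytes_emitted=0
After char 1 ('S'=18): chars_in_quartet=2 acc=0x392 bytes_emitted=0
After char 2 ('1'=53): chars_in_quartet=3 acc=0xE4B5 bytes_emitted=0
After char 3 ('3'=55): chars_in_quartet=4 acc=0x392D77 -> emit 39 2D 77, reset; bytes_emitted=3
After char 4 ('Z'=25): chars_in_quartet=1 acc=0x19 bytes_emitted=3
After char 5 ('w'=48): chars_in_quartet=2 acc=0x670 bytes_emitted=3
Padding '==': partial quartet acc=0x670 -> emit 67; bytes_emitted=4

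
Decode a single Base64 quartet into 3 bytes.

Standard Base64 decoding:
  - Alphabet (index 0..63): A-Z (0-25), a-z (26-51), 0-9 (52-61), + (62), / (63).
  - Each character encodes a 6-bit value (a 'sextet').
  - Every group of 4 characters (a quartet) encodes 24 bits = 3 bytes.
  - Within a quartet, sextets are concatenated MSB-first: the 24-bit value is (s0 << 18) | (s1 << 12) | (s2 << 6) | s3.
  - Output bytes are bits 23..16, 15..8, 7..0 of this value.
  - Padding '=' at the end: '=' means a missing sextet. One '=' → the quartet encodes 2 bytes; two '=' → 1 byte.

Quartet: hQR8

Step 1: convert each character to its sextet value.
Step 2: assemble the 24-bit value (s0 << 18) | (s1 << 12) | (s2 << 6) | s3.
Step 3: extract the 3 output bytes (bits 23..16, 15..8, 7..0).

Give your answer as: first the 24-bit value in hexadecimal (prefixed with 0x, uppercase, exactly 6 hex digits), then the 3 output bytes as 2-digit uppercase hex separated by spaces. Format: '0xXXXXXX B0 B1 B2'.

Sextets: h=33, Q=16, R=17, 8=60
24-bit: (33<<18) | (16<<12) | (17<<6) | 60
      = 0x840000 | 0x010000 | 0x000440 | 0x00003C
      = 0x85047C
Bytes: (v>>16)&0xFF=85, (v>>8)&0xFF=04, v&0xFF=7C

Answer: 0x85047C 85 04 7C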